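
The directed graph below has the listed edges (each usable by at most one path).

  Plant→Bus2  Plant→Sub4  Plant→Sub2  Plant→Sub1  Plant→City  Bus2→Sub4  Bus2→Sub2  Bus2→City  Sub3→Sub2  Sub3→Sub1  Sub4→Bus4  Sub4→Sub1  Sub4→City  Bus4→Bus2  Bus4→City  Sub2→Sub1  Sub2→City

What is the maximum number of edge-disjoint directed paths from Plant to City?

4

Assign every edge capacity 1; by Menger, the answer equals the max flow.
Path Plant→City (+1); total 1.
Path Plant→Bus2→City (+1); total 2.
Path Plant→Sub4→City (+1); total 3.
Path Plant→Sub2→City (+1); total 4.
No residual Plant→City path; max flow = 4.
Certifying cut of size 4: {Plant→Bus2, Plant→City, Plant→Sub2, Plant→Sub4}.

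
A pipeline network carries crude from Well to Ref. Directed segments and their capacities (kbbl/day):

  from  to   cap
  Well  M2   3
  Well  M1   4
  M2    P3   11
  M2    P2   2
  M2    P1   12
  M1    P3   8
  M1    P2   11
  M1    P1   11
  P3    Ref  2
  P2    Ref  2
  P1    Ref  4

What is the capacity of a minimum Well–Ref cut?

Augment Well→M2→P3→Ref: bottleneck 2, flow now 2.
Augment Well→M2→P2→Ref: bottleneck 1, flow now 3.
Augment Well→M1→P2→Ref: bottleneck 1, flow now 4.
Augment Well→M1→P1→Ref: bottleneck 3, flow now 7.
No augmenting path remains; maximum flow = 7.
By max-flow min-cut, the minimum cut capacity equals the max flow.
In the residual graph, reachable from Well: {Well}.
Min-cut edges: Well→M2 (3), Well→M1 (4); capacity 3 + 4 = 7.

7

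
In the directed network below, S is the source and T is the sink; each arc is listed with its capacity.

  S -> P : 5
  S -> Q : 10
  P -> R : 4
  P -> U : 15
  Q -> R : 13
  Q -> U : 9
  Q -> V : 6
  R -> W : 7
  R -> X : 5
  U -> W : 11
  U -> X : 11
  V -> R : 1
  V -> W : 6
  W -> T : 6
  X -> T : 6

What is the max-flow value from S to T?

Augment S→P→R→W→T: bottleneck 4, flow now 4.
Augment S→P→U→W→T: bottleneck 1, flow now 5.
Augment S→Q→R→W→T: bottleneck 1, flow now 6.
Augment S→Q→R→X→T: bottleneck 5, flow now 11.
Augment S→Q→U→X→T: bottleneck 1, flow now 12.
No augmenting path remains; maximum flow = 12.
In the residual graph, reachable from S: {S, P, Q, R, U, V, W, X}.
Min-cut edges: W→T (6), X→T (6); capacity 6 + 6 = 12.
This cut is saturated, so no flow can exceed 12.

12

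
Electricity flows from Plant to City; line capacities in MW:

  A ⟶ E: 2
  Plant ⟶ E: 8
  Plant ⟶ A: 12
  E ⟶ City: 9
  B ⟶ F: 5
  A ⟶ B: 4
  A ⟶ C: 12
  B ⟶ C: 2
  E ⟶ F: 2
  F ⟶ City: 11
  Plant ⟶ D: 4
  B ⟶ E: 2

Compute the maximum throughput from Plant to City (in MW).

14

Augment Plant→E→City: bottleneck 8, flow now 8.
Augment Plant→A→E→City: bottleneck 1, flow now 9.
Augment Plant→A→B→F→City: bottleneck 4, flow now 13.
Augment Plant→A→E→F→City: bottleneck 1, flow now 14.
No augmenting path remains; maximum flow = 14.
In the residual graph, reachable from Plant: {Plant, A, C, D}.
Min-cut edges: Plant→E (8), A→B (4), A→E (2); capacity 8 + 4 + 2 = 14.
This cut is saturated, so no flow can exceed 14.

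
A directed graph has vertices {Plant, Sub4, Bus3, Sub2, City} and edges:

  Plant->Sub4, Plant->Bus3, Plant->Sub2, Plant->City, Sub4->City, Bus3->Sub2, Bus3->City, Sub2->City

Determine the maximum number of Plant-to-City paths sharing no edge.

Assign every edge capacity 1; by Menger, the answer equals the max flow.
Path Plant→City (+1); total 1.
Path Plant→Sub4→City (+1); total 2.
Path Plant→Bus3→City (+1); total 3.
Path Plant→Sub2→City (+1); total 4.
No residual Plant→City path; max flow = 4.
Certifying cut of size 4: {Plant→Bus3, Plant→City, Plant→Sub2, Plant→Sub4}.

4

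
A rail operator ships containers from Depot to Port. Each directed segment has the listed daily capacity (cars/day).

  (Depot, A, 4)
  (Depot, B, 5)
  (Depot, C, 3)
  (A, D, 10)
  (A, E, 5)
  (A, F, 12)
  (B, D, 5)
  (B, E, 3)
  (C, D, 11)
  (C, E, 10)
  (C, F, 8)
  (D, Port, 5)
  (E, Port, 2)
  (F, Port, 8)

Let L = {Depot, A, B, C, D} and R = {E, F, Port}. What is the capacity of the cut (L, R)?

Edges leaving {Depot, A, B, C, D}: A→E (5), A→F (12), B→E (3), C→E (10), C→F (8), D→Port (5).
Cut capacity = 5 + 12 + 3 + 10 + 8 + 5 = 43.

43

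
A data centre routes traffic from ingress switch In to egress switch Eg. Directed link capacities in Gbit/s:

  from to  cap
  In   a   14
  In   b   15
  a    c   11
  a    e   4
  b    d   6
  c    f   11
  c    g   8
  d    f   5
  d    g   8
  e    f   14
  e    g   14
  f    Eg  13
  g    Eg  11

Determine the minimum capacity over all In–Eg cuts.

20

Augment In→a→c→f→Eg: bottleneck 11, flow now 11.
Augment In→a→e→f→Eg: bottleneck 2, flow now 13.
Augment In→a→e→g→Eg: bottleneck 1, flow now 14.
Augment In→b→d→g→Eg: bottleneck 6, flow now 20.
No augmenting path remains; maximum flow = 20.
By max-flow min-cut, the minimum cut capacity equals the max flow.
In the residual graph, reachable from In: {In, b}.
Min-cut edges: In→a (14), b→d (6); capacity 14 + 6 = 20.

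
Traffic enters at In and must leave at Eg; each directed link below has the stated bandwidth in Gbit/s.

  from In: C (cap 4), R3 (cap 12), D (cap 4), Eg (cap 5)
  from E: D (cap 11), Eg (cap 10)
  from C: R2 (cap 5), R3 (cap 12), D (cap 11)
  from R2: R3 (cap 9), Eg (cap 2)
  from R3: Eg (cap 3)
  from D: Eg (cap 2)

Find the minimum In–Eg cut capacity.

12

Augment In→Eg: bottleneck 5, flow now 5.
Augment In→R3→Eg: bottleneck 3, flow now 8.
Augment In→D→Eg: bottleneck 2, flow now 10.
Augment In→C→R2→Eg: bottleneck 2, flow now 12.
No augmenting path remains; maximum flow = 12.
By max-flow min-cut, the minimum cut capacity equals the max flow.
In the residual graph, reachable from In: {In, C, R2, R3, D}.
Min-cut edges: In→Eg (5), R2→Eg (2), R3→Eg (3), D→Eg (2); capacity 5 + 2 + 3 + 2 = 12.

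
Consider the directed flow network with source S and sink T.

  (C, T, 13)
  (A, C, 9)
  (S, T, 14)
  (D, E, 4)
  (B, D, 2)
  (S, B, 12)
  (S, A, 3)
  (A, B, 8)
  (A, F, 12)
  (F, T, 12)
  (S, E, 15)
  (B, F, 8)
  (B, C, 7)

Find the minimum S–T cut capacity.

Augment S→T: bottleneck 14, flow now 14.
Augment S→A→C→T: bottleneck 3, flow now 17.
Augment S→B→C→T: bottleneck 7, flow now 24.
Augment S→B→F→T: bottleneck 5, flow now 29.
No augmenting path remains; maximum flow = 29.
By max-flow min-cut, the minimum cut capacity equals the max flow.
In the residual graph, reachable from S: {S, E}.
Min-cut edges: S→A (3), S→B (12), S→T (14); capacity 3 + 12 + 14 = 29.

29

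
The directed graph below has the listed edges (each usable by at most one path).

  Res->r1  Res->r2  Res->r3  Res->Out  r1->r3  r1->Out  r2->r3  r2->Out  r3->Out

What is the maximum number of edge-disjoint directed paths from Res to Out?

Assign every edge capacity 1; by Menger, the answer equals the max flow.
Path Res→Out (+1); total 1.
Path Res→r1→Out (+1); total 2.
Path Res→r2→Out (+1); total 3.
Path Res→r3→Out (+1); total 4.
No residual Res→Out path; max flow = 4.
Certifying cut of size 4: {Res→Out, Res→r1, Res→r2, Res→r3}.

4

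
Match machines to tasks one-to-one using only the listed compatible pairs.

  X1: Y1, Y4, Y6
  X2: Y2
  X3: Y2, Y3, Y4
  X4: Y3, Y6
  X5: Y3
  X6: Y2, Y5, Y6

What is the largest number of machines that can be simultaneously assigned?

Unit-capacity flow: source→left, listed edges, right→sink; max matching = max flow.
Augmenting path X1→Y1 (+1); matched 1.
Augmenting path X2→Y2 (+1); matched 2.
Augmenting path X3→Y3 (+1); matched 3.
Augmenting path X4→Y6 (+1); matched 4.
Augmenting path X6→Y5 (+1); matched 5.
Augmenting path X5→Y3→X3→Y4 (+1); matched 6.
No augmenting path remains; maximum matching = 6.
König certificate: {X1, X2, X3, X4, X5, X6} is a vertex cover of size 6 (every listed pair touches it), so no matching can be larger.

6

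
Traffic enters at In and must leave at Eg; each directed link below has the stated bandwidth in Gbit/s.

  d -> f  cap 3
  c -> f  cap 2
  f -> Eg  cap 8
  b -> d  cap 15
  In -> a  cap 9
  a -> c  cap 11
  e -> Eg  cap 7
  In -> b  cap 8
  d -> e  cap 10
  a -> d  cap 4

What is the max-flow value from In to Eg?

Augment In→a→c→f→Eg: bottleneck 2, flow now 2.
Augment In→a→d→e→Eg: bottleneck 4, flow now 6.
Augment In→b→d→e→Eg: bottleneck 3, flow now 9.
Augment In→b→d→f→Eg: bottleneck 3, flow now 12.
No augmenting path remains; maximum flow = 12.
In the residual graph, reachable from In: {In, a, b, c, d, e}.
Min-cut edges: c→f (2), d→f (3), e→Eg (7); capacity 2 + 3 + 7 = 12.
This cut is saturated, so no flow can exceed 12.

12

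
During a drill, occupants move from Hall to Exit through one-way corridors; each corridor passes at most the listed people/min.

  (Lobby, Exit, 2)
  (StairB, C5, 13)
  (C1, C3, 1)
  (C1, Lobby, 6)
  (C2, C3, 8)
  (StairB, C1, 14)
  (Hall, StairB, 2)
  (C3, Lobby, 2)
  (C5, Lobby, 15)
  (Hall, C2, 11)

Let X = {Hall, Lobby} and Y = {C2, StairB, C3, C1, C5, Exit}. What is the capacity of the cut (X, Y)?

Edges leaving {Hall, Lobby}: Hall→C2 (11), Hall→StairB (2), Lobby→Exit (2).
Cut capacity = 11 + 2 + 2 = 15.

15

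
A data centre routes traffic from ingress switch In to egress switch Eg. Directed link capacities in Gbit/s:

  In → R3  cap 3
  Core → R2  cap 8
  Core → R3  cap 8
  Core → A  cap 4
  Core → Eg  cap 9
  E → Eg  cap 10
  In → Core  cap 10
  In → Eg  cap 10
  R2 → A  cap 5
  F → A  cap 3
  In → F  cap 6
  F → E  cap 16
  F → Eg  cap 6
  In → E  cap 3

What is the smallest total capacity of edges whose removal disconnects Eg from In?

28

Augment In→Eg: bottleneck 10, flow now 10.
Augment In→Core→Eg: bottleneck 9, flow now 19.
Augment In→F→Eg: bottleneck 6, flow now 25.
Augment In→E→Eg: bottleneck 3, flow now 28.
No augmenting path remains; maximum flow = 28.
By max-flow min-cut, the minimum cut capacity equals the max flow.
In the residual graph, reachable from In: {In, Core, R3, R2, A}.
Min-cut edges: In→F (6), In→E (3), In→Eg (10), Core→Eg (9); capacity 6 + 3 + 10 + 9 = 28.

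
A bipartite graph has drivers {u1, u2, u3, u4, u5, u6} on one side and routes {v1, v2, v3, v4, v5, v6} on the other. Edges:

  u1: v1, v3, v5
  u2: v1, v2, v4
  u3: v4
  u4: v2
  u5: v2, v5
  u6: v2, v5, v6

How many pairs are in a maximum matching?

Unit-capacity flow: source→left, listed edges, right→sink; max matching = max flow.
Augmenting path u1→v1 (+1); matched 1.
Augmenting path u2→v2 (+1); matched 2.
Augmenting path u3→v4 (+1); matched 3.
Augmenting path u5→v5 (+1); matched 4.
Augmenting path u6→v6 (+1); matched 5.
Augmenting path u4→v2→u2→v1→u1→v3 (+1); matched 6.
No augmenting path remains; maximum matching = 6.
König certificate: {u1, u2, u3, u4, u5, u6} is a vertex cover of size 6 (every listed pair touches it), so no matching can be larger.

6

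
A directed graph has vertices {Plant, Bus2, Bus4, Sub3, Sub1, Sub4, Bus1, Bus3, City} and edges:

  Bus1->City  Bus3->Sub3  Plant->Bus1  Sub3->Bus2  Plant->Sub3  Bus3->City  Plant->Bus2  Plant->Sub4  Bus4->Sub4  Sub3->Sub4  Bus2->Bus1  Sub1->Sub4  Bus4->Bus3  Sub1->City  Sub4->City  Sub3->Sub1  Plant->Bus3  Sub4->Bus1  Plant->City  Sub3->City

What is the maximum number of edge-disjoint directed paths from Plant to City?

5

Assign every edge capacity 1; by Menger, the answer equals the max flow.
Path Plant→City (+1); total 1.
Path Plant→Sub3→City (+1); total 2.
Path Plant→Sub4→City (+1); total 3.
Path Plant→Bus1→City (+1); total 4.
Path Plant→Bus3→City (+1); total 5.
No residual Plant→City path; max flow = 5.
Certifying cut of size 5: {Bus1→City, Plant→Bus3, Plant→City, Plant→Sub3, Plant→Sub4}.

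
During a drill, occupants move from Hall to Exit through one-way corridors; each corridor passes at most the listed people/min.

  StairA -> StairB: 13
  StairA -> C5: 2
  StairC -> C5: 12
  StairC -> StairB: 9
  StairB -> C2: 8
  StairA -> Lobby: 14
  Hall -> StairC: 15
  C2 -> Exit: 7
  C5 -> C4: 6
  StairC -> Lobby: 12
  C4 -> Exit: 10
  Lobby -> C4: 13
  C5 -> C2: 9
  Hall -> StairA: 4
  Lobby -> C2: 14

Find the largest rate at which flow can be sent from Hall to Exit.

Augment Hall→StairA→C5→C4→Exit: bottleneck 2, flow now 2.
Augment Hall→StairA→Lobby→C4→Exit: bottleneck 2, flow now 4.
Augment Hall→StairC→C5→C4→Exit: bottleneck 4, flow now 8.
Augment Hall→StairC→C5→C2→Exit: bottleneck 7, flow now 15.
Augment Hall→StairC→Lobby→C4→Exit: bottleneck 2, flow now 17.
No augmenting path remains; maximum flow = 17.
In the residual graph, reachable from Hall: {Hall, StairA, StairC, C5, Lobby, StairB, C4, C2}.
Min-cut edges: C4→Exit (10), C2→Exit (7); capacity 10 + 7 = 17.
This cut is saturated, so no flow can exceed 17.

17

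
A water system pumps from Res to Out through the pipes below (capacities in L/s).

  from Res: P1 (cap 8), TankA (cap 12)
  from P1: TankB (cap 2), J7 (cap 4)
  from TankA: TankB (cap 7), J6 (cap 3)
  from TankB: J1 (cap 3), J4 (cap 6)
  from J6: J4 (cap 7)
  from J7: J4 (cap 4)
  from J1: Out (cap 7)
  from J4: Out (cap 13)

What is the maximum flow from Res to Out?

16

Augment Res→P1→TankB→J1→Out: bottleneck 2, flow now 2.
Augment Res→P1→J7→J4→Out: bottleneck 4, flow now 6.
Augment Res→TankA→TankB→J1→Out: bottleneck 1, flow now 7.
Augment Res→TankA→TankB→J4→Out: bottleneck 6, flow now 13.
Augment Res→TankA→J6→J4→Out: bottleneck 3, flow now 16.
No augmenting path remains; maximum flow = 16.
In the residual graph, reachable from Res: {Res, P1, TankA}.
Min-cut edges: P1→TankB (2), P1→J7 (4), TankA→TankB (7), TankA→J6 (3); capacity 2 + 4 + 7 + 3 = 16.
This cut is saturated, so no flow can exceed 16.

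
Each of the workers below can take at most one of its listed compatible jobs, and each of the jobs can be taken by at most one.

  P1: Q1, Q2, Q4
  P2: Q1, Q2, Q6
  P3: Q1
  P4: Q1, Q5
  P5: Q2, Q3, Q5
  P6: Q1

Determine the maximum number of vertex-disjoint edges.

Unit-capacity flow: source→left, listed edges, right→sink; max matching = max flow.
Augmenting path P1→Q1 (+1); matched 1.
Augmenting path P2→Q2 (+1); matched 2.
Augmenting path P4→Q5 (+1); matched 3.
Augmenting path P5→Q3 (+1); matched 4.
Augmenting path P3→Q1→P1→Q4 (+1); matched 5.
No augmenting path remains; maximum matching = 5.
König certificate: {P1, P2, P4, P5, Q1} is a vertex cover of size 5 (every listed pair touches it), so no matching can be larger.

5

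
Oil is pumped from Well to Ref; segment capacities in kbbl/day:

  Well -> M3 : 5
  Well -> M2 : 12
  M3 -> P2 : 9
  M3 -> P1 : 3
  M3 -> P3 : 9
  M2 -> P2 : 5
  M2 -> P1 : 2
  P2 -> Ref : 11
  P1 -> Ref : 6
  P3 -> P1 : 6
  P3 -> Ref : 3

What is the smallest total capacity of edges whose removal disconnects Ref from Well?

Augment Well→M3→P2→Ref: bottleneck 5, flow now 5.
Augment Well→M2→P2→Ref: bottleneck 5, flow now 10.
Augment Well→M2→P1→Ref: bottleneck 2, flow now 12.
No augmenting path remains; maximum flow = 12.
By max-flow min-cut, the minimum cut capacity equals the max flow.
In the residual graph, reachable from Well: {Well, M2}.
Min-cut edges: Well→M3 (5), M2→P2 (5), M2→P1 (2); capacity 5 + 5 + 2 = 12.

12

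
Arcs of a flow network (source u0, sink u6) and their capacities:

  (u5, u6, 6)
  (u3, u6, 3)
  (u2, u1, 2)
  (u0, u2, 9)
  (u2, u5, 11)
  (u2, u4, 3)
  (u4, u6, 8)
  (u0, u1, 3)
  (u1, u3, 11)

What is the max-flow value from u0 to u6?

12

Augment u0→u1→u3→u6: bottleneck 3, flow now 3.
Augment u0→u2→u4→u6: bottleneck 3, flow now 6.
Augment u0→u2→u5→u6: bottleneck 6, flow now 12.
No augmenting path remains; maximum flow = 12.
In the residual graph, reachable from u0: {u0}.
Min-cut edges: u0→u1 (3), u0→u2 (9); capacity 3 + 9 = 12.
This cut is saturated, so no flow can exceed 12.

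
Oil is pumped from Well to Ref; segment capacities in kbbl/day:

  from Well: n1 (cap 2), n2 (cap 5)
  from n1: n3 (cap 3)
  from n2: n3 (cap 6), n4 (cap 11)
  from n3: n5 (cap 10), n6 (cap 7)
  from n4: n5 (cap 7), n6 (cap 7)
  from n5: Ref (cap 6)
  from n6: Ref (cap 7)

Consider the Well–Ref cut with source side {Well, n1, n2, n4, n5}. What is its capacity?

22

Edges leaving {Well, n1, n2, n4, n5}: n1→n3 (3), n2→n3 (6), n4→n6 (7), n5→Ref (6).
Cut capacity = 3 + 6 + 7 + 6 = 22.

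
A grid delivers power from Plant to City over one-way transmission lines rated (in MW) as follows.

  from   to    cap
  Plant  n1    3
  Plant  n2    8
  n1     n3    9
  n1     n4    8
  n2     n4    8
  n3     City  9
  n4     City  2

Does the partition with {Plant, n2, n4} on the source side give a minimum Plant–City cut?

Given cut capacity: 3 + 2 = 5.
Augment Plant→n1→n3→City: bottleneck 3, flow now 3.
Augment Plant→n2→n4→City: bottleneck 2, flow now 5.
No augmenting path remains; maximum flow = 5.
Cut capacity 5 equals the max flow, so it is a minimum cut.

Yes — it is a minimum cut (capacity 5).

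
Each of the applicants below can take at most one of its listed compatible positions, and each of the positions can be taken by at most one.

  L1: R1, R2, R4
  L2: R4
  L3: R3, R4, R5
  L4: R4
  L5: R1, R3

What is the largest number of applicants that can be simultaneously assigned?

4

Unit-capacity flow: source→left, listed edges, right→sink; max matching = max flow.
Augmenting path L1→R1 (+1); matched 1.
Augmenting path L2→R4 (+1); matched 2.
Augmenting path L3→R3 (+1); matched 3.
Augmenting path L5→R1→L1→R2 (+1); matched 4.
No augmenting path remains; maximum matching = 4.
König certificate: {L1, L3, L5, R4} is a vertex cover of size 4 (every listed pair touches it), so no matching can be larger.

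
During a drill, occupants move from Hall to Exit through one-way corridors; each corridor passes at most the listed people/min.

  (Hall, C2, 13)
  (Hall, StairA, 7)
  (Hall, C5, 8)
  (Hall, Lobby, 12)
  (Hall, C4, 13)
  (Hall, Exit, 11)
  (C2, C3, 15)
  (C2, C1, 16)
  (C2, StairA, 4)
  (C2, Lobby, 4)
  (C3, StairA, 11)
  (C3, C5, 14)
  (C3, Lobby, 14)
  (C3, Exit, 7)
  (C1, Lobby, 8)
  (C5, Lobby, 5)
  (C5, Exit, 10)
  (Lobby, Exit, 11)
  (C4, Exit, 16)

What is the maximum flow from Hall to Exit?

52

Augment Hall→Exit: bottleneck 11, flow now 11.
Augment Hall→C5→Exit: bottleneck 8, flow now 19.
Augment Hall→Lobby→Exit: bottleneck 11, flow now 30.
Augment Hall→C4→Exit: bottleneck 13, flow now 43.
Augment Hall→C2→C3→Exit: bottleneck 7, flow now 50.
Augment Hall→C2→C3→C5→Exit: bottleneck 2, flow now 52.
No augmenting path remains; maximum flow = 52.
In the residual graph, reachable from Hall: {Hall, C2, C3, C1, StairA, C5, Lobby}.
Min-cut edges: Hall→C4 (13), Hall→Exit (11), C3→Exit (7), C5→Exit (10), Lobby→Exit (11); capacity 13 + 11 + 7 + 10 + 11 = 52.
This cut is saturated, so no flow can exceed 52.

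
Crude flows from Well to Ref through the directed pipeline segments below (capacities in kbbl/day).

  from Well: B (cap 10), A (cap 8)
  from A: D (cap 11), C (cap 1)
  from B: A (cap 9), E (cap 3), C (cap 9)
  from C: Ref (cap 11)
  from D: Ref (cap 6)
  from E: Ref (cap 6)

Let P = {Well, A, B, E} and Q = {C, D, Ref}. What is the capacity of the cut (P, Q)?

Edges leaving {Well, A, B, E}: A→C (1), A→D (11), B→C (9), E→Ref (6).
Cut capacity = 1 + 11 + 9 + 6 = 27.

27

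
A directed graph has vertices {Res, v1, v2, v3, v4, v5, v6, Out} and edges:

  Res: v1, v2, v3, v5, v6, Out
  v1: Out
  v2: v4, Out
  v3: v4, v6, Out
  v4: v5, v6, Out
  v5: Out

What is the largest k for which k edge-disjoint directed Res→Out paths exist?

Assign every edge capacity 1; by Menger, the answer equals the max flow.
Path Res→Out (+1); total 1.
Path Res→v1→Out (+1); total 2.
Path Res→v2→Out (+1); total 3.
Path Res→v3→Out (+1); total 4.
Path Res→v5→Out (+1); total 5.
No residual Res→Out path; max flow = 5.
Certifying cut of size 5: {Res→Out, Res→v1, Res→v2, Res→v3, Res→v5}.

5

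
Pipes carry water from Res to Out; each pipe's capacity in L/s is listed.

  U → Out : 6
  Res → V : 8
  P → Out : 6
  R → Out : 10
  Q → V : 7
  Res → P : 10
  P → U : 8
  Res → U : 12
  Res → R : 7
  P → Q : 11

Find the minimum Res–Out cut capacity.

Augment Res→P→Out: bottleneck 6, flow now 6.
Augment Res→R→Out: bottleneck 7, flow now 13.
Augment Res→U→Out: bottleneck 6, flow now 19.
No augmenting path remains; maximum flow = 19.
By max-flow min-cut, the minimum cut capacity equals the max flow.
In the residual graph, reachable from Res: {Res, P, Q, U, V}.
Min-cut edges: Res→R (7), P→Out (6), U→Out (6); capacity 7 + 6 + 6 = 19.

19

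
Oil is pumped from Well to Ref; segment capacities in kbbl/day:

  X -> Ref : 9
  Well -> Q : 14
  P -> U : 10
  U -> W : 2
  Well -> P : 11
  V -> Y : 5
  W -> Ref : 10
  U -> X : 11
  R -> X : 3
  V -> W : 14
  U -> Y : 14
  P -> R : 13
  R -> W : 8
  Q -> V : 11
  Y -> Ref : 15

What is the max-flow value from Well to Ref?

Augment Well→P→R→W→Ref: bottleneck 8, flow now 8.
Augment Well→P→R→X→Ref: bottleneck 3, flow now 11.
Augment Well→Q→V→W→Ref: bottleneck 2, flow now 13.
Augment Well→Q→V→Y→Ref: bottleneck 5, flow now 18.
Augment Well→Q→V→W→R→P→U→X→Ref: bottleneck 4, flow now 22. (uses reverse residual edge)
No augmenting path remains; maximum flow = 22.
In the residual graph, reachable from Well: {Well, Q}.
Min-cut edges: Well→P (11), Q→V (11); capacity 11 + 11 = 22.
This cut is saturated, so no flow can exceed 22.

22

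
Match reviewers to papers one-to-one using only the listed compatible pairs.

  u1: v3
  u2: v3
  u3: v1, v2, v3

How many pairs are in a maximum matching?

2

Unit-capacity flow: source→left, listed edges, right→sink; max matching = max flow.
Augmenting path u1→v3 (+1); matched 1.
Augmenting path u3→v1 (+1); matched 2.
No augmenting path remains; maximum matching = 2.
König certificate: {u3, v3} is a vertex cover of size 2 (every listed pair touches it), so no matching can be larger.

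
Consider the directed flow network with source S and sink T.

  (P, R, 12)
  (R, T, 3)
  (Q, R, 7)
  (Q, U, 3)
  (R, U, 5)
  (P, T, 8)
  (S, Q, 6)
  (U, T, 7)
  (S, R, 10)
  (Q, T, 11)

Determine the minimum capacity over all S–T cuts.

Augment S→Q→T: bottleneck 6, flow now 6.
Augment S→R→T: bottleneck 3, flow now 9.
Augment S→R→U→T: bottleneck 5, flow now 14.
No augmenting path remains; maximum flow = 14.
By max-flow min-cut, the minimum cut capacity equals the max flow.
In the residual graph, reachable from S: {S, R}.
Min-cut edges: S→Q (6), R→U (5), R→T (3); capacity 6 + 5 + 3 = 14.

14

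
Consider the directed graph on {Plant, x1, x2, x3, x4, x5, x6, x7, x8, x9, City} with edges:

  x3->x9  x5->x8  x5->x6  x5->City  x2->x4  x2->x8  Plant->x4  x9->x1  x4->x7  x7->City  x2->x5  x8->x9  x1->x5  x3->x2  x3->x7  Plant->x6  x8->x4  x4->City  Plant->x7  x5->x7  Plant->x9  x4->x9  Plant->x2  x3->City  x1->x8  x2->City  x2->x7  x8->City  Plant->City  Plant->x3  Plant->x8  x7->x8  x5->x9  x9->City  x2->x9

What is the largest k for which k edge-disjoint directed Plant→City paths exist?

Assign every edge capacity 1; by Menger, the answer equals the max flow.
Path Plant→City (+1); total 1.
Path Plant→x2→City (+1); total 2.
Path Plant→x3→City (+1); total 3.
Path Plant→x4→City (+1); total 4.
Path Plant→x7→City (+1); total 5.
Path Plant→x8→City (+1); total 6.
Path Plant→x9→City (+1); total 7.
No residual Plant→City path; max flow = 7.
Certifying cut of size 7: {Plant→City, Plant→x2, Plant→x3, Plant→x4, Plant→x7, Plant→x8, Plant→x9}.

7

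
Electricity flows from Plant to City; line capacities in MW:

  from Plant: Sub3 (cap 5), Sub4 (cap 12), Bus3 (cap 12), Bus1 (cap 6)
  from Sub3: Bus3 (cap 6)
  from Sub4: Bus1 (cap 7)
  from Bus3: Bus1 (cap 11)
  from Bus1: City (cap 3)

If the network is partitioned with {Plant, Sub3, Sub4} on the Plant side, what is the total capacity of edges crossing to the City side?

Edges leaving {Plant, Sub3, Sub4}: Plant→Bus3 (12), Plant→Bus1 (6), Sub3→Bus3 (6), Sub4→Bus1 (7).
Cut capacity = 12 + 6 + 6 + 7 = 31.

31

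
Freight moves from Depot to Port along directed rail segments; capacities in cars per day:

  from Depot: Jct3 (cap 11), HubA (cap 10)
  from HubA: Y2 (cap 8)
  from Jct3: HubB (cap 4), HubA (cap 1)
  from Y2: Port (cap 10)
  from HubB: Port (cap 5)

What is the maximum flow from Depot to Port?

Augment Depot→HubA→Y2→Port: bottleneck 8, flow now 8.
Augment Depot→Jct3→HubB→Port: bottleneck 4, flow now 12.
No augmenting path remains; maximum flow = 12.
In the residual graph, reachable from Depot: {Depot, HubA, Jct3}.
Min-cut edges: HubA→Y2 (8), Jct3→HubB (4); capacity 8 + 4 = 12.
This cut is saturated, so no flow can exceed 12.

12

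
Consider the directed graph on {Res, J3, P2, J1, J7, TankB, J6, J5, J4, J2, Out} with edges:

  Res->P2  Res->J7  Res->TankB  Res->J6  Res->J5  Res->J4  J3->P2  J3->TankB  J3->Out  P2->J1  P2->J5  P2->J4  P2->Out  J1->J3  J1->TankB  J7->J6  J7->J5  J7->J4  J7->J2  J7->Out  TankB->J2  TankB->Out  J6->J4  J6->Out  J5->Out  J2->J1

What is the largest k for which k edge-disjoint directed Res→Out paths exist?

Assign every edge capacity 1; by Menger, the answer equals the max flow.
Path Res→P2→Out (+1); total 1.
Path Res→J7→Out (+1); total 2.
Path Res→TankB→Out (+1); total 3.
Path Res→J6→Out (+1); total 4.
Path Res→J5→Out (+1); total 5.
No residual Res→Out path; max flow = 5.
Certifying cut of size 5: {Res→J5, Res→J6, Res→J7, Res→P2, Res→TankB}.

5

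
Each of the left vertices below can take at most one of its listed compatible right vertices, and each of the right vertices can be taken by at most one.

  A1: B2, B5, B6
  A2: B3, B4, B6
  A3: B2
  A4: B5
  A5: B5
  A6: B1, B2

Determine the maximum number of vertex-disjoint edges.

5

Unit-capacity flow: source→left, listed edges, right→sink; max matching = max flow.
Augmenting path A1→B2 (+1); matched 1.
Augmenting path A2→B3 (+1); matched 2.
Augmenting path A4→B5 (+1); matched 3.
Augmenting path A6→B1 (+1); matched 4.
Augmenting path A3→B2→A1→B6 (+1); matched 5.
No augmenting path remains; maximum matching = 5.
König certificate: {A1, A2, A3, A6, B5} is a vertex cover of size 5 (every listed pair touches it), so no matching can be larger.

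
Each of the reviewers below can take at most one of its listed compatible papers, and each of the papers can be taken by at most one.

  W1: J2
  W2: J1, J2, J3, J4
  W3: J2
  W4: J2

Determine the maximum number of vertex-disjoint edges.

2

Unit-capacity flow: source→left, listed edges, right→sink; max matching = max flow.
Augmenting path W1→J2 (+1); matched 1.
Augmenting path W2→J1 (+1); matched 2.
No augmenting path remains; maximum matching = 2.
König certificate: {W2, J2} is a vertex cover of size 2 (every listed pair touches it), so no matching can be larger.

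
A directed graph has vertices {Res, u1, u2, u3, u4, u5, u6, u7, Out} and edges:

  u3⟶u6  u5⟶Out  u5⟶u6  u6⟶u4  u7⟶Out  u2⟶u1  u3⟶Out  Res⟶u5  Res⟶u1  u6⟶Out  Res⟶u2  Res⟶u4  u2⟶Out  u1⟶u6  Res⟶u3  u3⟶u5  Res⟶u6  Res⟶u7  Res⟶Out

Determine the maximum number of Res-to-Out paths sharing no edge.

6

Assign every edge capacity 1; by Menger, the answer equals the max flow.
Path Res→Out (+1); total 1.
Path Res→u2→Out (+1); total 2.
Path Res→u3→Out (+1); total 3.
Path Res→u5→Out (+1); total 4.
Path Res→u6→Out (+1); total 5.
Path Res→u7→Out (+1); total 6.
No residual Res→Out path; max flow = 6.
Certifying cut of size 6: {Res→Out, Res→u2, Res→u3, Res→u5, Res→u7, u6→Out}.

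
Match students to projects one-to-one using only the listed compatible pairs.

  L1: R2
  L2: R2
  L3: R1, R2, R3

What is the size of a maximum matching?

Unit-capacity flow: source→left, listed edges, right→sink; max matching = max flow.
Augmenting path L1→R2 (+1); matched 1.
Augmenting path L3→R1 (+1); matched 2.
No augmenting path remains; maximum matching = 2.
König certificate: {L3, R2} is a vertex cover of size 2 (every listed pair touches it), so no matching can be larger.

2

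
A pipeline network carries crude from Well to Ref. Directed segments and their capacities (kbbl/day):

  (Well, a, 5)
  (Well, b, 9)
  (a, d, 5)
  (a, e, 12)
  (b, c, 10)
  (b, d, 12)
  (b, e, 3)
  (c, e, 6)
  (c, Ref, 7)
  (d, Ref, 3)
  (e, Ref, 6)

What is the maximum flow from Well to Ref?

14

Augment Well→a→d→Ref: bottleneck 3, flow now 3.
Augment Well→a→e→Ref: bottleneck 2, flow now 5.
Augment Well→b→c→Ref: bottleneck 7, flow now 12.
Augment Well→b→e→Ref: bottleneck 2, flow now 14.
No augmenting path remains; maximum flow = 14.
In the residual graph, reachable from Well: {Well}.
Min-cut edges: Well→a (5), Well→b (9); capacity 5 + 9 = 14.
This cut is saturated, so no flow can exceed 14.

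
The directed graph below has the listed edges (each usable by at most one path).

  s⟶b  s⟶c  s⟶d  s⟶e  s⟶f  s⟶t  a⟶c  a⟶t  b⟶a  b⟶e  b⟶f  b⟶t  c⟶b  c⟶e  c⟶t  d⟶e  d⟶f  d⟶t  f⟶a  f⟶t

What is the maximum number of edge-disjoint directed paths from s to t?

5

Assign every edge capacity 1; by Menger, the answer equals the max flow.
Path s→t (+1); total 1.
Path s→b→t (+1); total 2.
Path s→c→t (+1); total 3.
Path s→d→t (+1); total 4.
Path s→f→t (+1); total 5.
No residual s→t path; max flow = 5.
Certifying cut of size 5: {s→b, s→c, s→d, s→f, s→t}.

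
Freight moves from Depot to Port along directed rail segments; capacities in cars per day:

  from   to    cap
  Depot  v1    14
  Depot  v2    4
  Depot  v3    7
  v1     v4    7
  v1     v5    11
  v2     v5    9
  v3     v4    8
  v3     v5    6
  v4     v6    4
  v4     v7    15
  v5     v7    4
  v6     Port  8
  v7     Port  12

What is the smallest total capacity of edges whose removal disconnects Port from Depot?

Augment Depot→v1→v4→v6→Port: bottleneck 4, flow now 4.
Augment Depot→v1→v4→v7→Port: bottleneck 3, flow now 7.
Augment Depot→v1→v5→v7→Port: bottleneck 4, flow now 11.
Augment Depot→v3→v4→v7→Port: bottleneck 5, flow now 16.
No augmenting path remains; maximum flow = 16.
By max-flow min-cut, the minimum cut capacity equals the max flow.
In the residual graph, reachable from Depot: {Depot, v1, v2, v3, v4, v5, v7}.
Min-cut edges: v4→v6 (4), v7→Port (12); capacity 4 + 12 = 16.

16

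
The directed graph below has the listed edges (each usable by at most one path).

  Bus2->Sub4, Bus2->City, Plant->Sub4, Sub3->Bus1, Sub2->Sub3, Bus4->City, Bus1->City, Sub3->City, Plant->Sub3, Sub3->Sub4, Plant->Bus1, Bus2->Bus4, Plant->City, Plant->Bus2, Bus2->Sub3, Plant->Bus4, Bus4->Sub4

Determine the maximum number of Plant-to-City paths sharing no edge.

5

Assign every edge capacity 1; by Menger, the answer equals the max flow.
Path Plant→City (+1); total 1.
Path Plant→Bus2→City (+1); total 2.
Path Plant→Sub3→City (+1); total 3.
Path Plant→Bus4→City (+1); total 4.
Path Plant→Bus1→City (+1); total 5.
No residual Plant→City path; max flow = 5.
Certifying cut of size 5: {Plant→Bus1, Plant→Bus2, Plant→Bus4, Plant→City, Plant→Sub3}.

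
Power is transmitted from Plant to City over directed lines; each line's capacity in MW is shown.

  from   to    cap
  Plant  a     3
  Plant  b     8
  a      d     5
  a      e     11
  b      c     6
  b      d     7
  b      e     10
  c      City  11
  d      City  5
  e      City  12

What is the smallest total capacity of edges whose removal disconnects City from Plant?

11

Augment Plant→a→d→City: bottleneck 3, flow now 3.
Augment Plant→b→c→City: bottleneck 6, flow now 9.
Augment Plant→b→d→City: bottleneck 2, flow now 11.
No augmenting path remains; maximum flow = 11.
By max-flow min-cut, the minimum cut capacity equals the max flow.
In the residual graph, reachable from Plant: {Plant}.
Min-cut edges: Plant→a (3), Plant→b (8); capacity 3 + 8 = 11.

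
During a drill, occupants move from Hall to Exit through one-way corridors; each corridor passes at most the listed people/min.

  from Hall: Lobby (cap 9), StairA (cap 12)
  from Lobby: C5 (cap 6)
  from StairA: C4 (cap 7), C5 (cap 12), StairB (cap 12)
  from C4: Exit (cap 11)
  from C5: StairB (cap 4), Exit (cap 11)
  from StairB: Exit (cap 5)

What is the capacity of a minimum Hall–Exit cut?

Augment Hall→Lobby→C5→Exit: bottleneck 6, flow now 6.
Augment Hall→StairA→C4→Exit: bottleneck 7, flow now 13.
Augment Hall→StairA→C5→Exit: bottleneck 5, flow now 18.
No augmenting path remains; maximum flow = 18.
By max-flow min-cut, the minimum cut capacity equals the max flow.
In the residual graph, reachable from Hall: {Hall, Lobby}.
Min-cut edges: Hall→StairA (12), Lobby→C5 (6); capacity 12 + 6 = 18.

18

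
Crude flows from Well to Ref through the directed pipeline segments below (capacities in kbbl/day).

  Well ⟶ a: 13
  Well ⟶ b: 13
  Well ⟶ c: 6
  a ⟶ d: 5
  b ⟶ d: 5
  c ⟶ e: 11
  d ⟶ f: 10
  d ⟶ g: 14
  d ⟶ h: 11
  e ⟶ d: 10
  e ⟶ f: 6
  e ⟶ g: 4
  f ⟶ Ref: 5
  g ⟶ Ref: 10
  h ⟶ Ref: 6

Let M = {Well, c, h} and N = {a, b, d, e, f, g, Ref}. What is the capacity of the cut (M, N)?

Edges leaving {Well, c, h}: Well→a (13), Well→b (13), c→e (11), h→Ref (6).
Cut capacity = 13 + 13 + 11 + 6 = 43.

43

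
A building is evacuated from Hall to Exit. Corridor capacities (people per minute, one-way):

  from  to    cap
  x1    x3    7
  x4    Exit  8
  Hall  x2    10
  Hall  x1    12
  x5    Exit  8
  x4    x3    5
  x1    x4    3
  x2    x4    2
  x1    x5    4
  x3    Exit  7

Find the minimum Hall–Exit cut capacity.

Augment Hall→x1→x3→Exit: bottleneck 7, flow now 7.
Augment Hall→x1→x4→Exit: bottleneck 3, flow now 10.
Augment Hall→x1→x5→Exit: bottleneck 2, flow now 12.
Augment Hall→x2→x4→Exit: bottleneck 2, flow now 14.
No augmenting path remains; maximum flow = 14.
By max-flow min-cut, the minimum cut capacity equals the max flow.
In the residual graph, reachable from Hall: {Hall, x2}.
Min-cut edges: Hall→x1 (12), x2→x4 (2); capacity 12 + 2 = 14.

14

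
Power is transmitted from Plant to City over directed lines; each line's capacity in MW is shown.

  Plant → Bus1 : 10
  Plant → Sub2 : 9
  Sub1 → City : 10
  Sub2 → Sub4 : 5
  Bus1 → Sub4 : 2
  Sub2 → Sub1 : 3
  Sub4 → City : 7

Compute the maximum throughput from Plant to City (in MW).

10

Augment Plant→Bus1→Sub4→City: bottleneck 2, flow now 2.
Augment Plant→Sub2→Sub4→City: bottleneck 5, flow now 7.
Augment Plant→Sub2→Sub1→City: bottleneck 3, flow now 10.
No augmenting path remains; maximum flow = 10.
In the residual graph, reachable from Plant: {Plant, Bus1, Sub2}.
Min-cut edges: Bus1→Sub4 (2), Sub2→Sub4 (5), Sub2→Sub1 (3); capacity 2 + 5 + 3 = 10.
This cut is saturated, so no flow can exceed 10.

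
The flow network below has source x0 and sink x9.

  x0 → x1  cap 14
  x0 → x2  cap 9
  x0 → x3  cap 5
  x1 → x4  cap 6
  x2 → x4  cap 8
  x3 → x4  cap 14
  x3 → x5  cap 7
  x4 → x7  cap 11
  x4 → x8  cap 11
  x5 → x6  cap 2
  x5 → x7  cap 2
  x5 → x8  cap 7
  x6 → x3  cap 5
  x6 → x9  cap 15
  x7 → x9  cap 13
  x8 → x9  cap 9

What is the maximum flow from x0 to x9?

Augment x0→x1→x4→x7→x9: bottleneck 6, flow now 6.
Augment x0→x2→x4→x7→x9: bottleneck 5, flow now 11.
Augment x0→x2→x4→x8→x9: bottleneck 3, flow now 14.
Augment x0→x3→x4→x8→x9: bottleneck 5, flow now 19.
No augmenting path remains; maximum flow = 19.
In the residual graph, reachable from x0: {x0, x1, x2}.
Min-cut edges: x0→x3 (5), x1→x4 (6), x2→x4 (8); capacity 5 + 6 + 8 = 19.
This cut is saturated, so no flow can exceed 19.

19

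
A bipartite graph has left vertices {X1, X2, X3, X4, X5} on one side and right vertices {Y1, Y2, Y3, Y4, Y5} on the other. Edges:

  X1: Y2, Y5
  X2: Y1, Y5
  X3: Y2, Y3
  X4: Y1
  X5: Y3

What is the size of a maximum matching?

Unit-capacity flow: source→left, listed edges, right→sink; max matching = max flow.
Augmenting path X1→Y2 (+1); matched 1.
Augmenting path X2→Y1 (+1); matched 2.
Augmenting path X3→Y3 (+1); matched 3.
Augmenting path X4→Y1→X2→Y5 (+1); matched 4.
No augmenting path remains; maximum matching = 4.
König certificate: {Y1, Y2, Y3, Y5} is a vertex cover of size 4 (every listed pair touches it), so no matching can be larger.

4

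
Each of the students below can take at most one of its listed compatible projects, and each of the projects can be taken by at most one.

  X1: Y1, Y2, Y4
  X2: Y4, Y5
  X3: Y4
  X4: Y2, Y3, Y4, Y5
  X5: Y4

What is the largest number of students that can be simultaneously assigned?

4

Unit-capacity flow: source→left, listed edges, right→sink; max matching = max flow.
Augmenting path X1→Y1 (+1); matched 1.
Augmenting path X2→Y4 (+1); matched 2.
Augmenting path X4→Y2 (+1); matched 3.
Augmenting path X3→Y4→X2→Y5 (+1); matched 4.
No augmenting path remains; maximum matching = 4.
König certificate: {X1, X2, X4, Y4} is a vertex cover of size 4 (every listed pair touches it), so no matching can be larger.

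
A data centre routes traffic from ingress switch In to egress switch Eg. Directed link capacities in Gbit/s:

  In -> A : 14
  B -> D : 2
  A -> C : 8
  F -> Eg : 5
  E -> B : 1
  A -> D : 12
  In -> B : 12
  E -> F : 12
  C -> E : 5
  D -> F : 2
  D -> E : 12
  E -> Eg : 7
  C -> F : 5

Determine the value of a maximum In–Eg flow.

Augment In→A→C→E→Eg: bottleneck 5, flow now 5.
Augment In→A→C→F→Eg: bottleneck 3, flow now 8.
Augment In→A→D→E→Eg: bottleneck 2, flow now 10.
Augment In→A→D→F→Eg: bottleneck 2, flow now 12.
No augmenting path remains; maximum flow = 12.
In the residual graph, reachable from In: {In, A, B, C, D, E, F}.
Min-cut edges: E→Eg (7), F→Eg (5); capacity 7 + 5 = 12.
This cut is saturated, so no flow can exceed 12.

12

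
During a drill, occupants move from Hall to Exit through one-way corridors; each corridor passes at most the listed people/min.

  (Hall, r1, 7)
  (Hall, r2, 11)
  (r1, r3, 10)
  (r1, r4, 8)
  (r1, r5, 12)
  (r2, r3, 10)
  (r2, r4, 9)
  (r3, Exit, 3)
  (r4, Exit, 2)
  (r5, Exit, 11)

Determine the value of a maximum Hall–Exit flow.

Augment Hall→r1→r3→Exit: bottleneck 3, flow now 3.
Augment Hall→r1→r4→Exit: bottleneck 2, flow now 5.
Augment Hall→r1→r5→Exit: bottleneck 2, flow now 7.
Augment Hall→r2→r3→r1→r5→Exit: bottleneck 3, flow now 10. (uses reverse residual edge)
Augment Hall→r2→r4→r1→r5→Exit: bottleneck 2, flow now 12. (uses reverse residual edge)
No augmenting path remains; maximum flow = 12.
In the residual graph, reachable from Hall: {Hall, r2, r3, r4}.
Min-cut edges: Hall→r1 (7), r3→Exit (3), r4→Exit (2); capacity 7 + 3 + 2 = 12.
This cut is saturated, so no flow can exceed 12.

12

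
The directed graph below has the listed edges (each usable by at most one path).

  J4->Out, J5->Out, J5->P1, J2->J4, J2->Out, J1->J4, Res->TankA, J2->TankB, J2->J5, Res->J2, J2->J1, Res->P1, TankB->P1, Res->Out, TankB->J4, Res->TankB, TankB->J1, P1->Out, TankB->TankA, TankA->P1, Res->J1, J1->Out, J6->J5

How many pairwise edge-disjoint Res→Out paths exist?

5

Assign every edge capacity 1; by Menger, the answer equals the max flow.
Path Res→Out (+1); total 1.
Path Res→J2→Out (+1); total 2.
Path Res→J1→Out (+1); total 3.
Path Res→P1→Out (+1); total 4.
Path Res→TankB→J4→Out (+1); total 5.
No residual Res→Out path; max flow = 5.
Certifying cut of size 5: {P1→Out, Res→J1, Res→J2, Res→Out, Res→TankB}.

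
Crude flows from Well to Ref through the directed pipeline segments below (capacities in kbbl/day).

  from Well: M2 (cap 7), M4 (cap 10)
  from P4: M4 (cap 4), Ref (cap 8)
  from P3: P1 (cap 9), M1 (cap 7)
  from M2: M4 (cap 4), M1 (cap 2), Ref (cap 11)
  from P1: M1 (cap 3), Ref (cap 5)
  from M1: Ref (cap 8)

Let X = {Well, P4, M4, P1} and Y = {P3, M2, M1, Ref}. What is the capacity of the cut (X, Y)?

23

Edges leaving {Well, P4, M4, P1}: Well→M2 (7), P4→Ref (8), P1→M1 (3), P1→Ref (5).
Cut capacity = 7 + 8 + 3 + 5 = 23.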